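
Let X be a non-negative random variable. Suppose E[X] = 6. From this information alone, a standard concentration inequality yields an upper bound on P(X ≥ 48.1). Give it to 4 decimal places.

Only the mean of a non-negative variable is known, so Markov's inequality is the applicable tail bound.
Markov's inequality: for a non-negative random variable, P(X ≥ a) ≤ E[X]/a.
Here E[X] = 6 and a = 48.1, so the bound is 6/48.1 = 0.1247.

0.1247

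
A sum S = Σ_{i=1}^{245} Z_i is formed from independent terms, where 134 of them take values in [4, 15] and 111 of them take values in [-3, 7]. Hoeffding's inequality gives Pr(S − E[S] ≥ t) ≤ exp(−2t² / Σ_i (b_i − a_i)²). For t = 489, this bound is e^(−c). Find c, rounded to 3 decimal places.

Σ(b_i − a_i)² = 134·11² + 111·10² = 27314.
c = 2t² / 27314 = 2·489² / 27314 = 17.5090.

17.509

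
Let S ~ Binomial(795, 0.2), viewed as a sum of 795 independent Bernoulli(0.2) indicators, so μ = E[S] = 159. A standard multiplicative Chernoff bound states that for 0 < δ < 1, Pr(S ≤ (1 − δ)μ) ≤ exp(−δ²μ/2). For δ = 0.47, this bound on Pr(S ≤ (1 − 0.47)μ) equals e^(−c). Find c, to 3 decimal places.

17.562

c = δ²μ/2 = 0.47²·159/2 = 17.5616.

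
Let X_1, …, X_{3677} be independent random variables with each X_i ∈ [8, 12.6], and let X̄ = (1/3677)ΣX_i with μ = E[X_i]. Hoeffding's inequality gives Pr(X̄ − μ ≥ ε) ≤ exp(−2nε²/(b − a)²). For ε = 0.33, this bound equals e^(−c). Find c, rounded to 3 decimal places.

37.847

c = 2nε²/(b − a)² = 2·3677·0.33² / 4.6² = 37.8474.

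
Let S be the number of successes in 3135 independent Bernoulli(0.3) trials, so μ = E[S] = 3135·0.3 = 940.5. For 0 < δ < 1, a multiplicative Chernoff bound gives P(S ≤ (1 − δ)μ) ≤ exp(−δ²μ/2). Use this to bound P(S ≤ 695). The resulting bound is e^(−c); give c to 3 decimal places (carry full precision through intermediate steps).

32.042

Write 695 = (1 − δ)μ, so δ = 1 − 695/940.5 = 0.2610314…
Then the exponent is δ²μ/2 = (μ − 695)²/(2μ) = 32.041600.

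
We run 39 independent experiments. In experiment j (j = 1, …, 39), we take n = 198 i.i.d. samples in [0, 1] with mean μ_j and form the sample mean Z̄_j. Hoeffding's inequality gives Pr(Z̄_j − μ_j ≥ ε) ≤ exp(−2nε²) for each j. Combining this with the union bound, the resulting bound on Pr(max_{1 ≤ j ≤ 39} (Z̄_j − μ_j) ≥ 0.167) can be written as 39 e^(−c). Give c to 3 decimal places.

11.044

Union bound over the 39 events: Pr(max_{1 ≤ j ≤ 39} (Z̄_j − μ_j) ≥ 0.167) ≤ 39·exp(−2nε²) = 39 exp(−2·198·0.167²).
So c = 2·198·0.167² = 11.0440.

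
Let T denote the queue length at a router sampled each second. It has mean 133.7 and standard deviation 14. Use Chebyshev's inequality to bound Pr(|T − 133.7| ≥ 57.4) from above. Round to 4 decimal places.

0.0595

Chebyshev: Pr(|T − μ| ≥ t) ≤ Var(T)/t².
Var(T) = σ² = 14² = 196.
Bound = 196 / 3294.76 = 0.0595.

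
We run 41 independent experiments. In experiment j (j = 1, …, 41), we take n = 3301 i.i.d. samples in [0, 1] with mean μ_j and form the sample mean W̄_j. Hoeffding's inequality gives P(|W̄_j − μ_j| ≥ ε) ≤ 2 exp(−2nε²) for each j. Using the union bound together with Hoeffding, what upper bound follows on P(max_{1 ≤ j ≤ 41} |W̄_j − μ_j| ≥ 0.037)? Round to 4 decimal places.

Per-experiment Hoeffding bound: 2·exp(−2·3301·0.037²) = 2·exp(−9.03814) = 0.00023758.
Union bound over 41 events: 41·0.00023758 = 0.00974.

0.0097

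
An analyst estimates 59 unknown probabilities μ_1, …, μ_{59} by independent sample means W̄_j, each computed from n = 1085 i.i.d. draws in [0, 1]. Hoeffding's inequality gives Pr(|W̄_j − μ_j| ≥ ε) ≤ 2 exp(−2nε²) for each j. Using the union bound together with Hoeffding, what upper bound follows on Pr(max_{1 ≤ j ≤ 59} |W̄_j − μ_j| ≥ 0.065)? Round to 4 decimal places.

0.0123

Per-experiment Hoeffding bound: 2·exp(−2·1085·0.065²) = 2·exp(−9.16825) = 0.0002086.
Union bound over 59 events: 59·0.0002086 = 0.01231.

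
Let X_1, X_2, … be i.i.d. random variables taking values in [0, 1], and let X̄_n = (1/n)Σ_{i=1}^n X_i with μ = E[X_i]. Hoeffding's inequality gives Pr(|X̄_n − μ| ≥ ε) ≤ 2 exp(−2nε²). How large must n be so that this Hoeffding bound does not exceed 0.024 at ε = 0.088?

286

Require 2·exp(−2nε²) ≤ 0.024, i.e. 2nε² ≥ ln(2/0.024) = 4.422849.
So n ≥ 4.422849 / (2·0.088²) = 285.566.
The smallest integer n is 286.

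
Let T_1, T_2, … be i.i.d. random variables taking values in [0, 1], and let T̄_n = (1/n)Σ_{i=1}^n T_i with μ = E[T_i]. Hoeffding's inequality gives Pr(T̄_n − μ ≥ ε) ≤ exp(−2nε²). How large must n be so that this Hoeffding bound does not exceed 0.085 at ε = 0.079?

Require exp(−2nε²) ≤ 0.085, i.e. 2nε² ≥ ln(1/0.085) = 2.465104.
So n ≥ 2.465104 / (2·0.079²) = 197.493.
The smallest integer n is 198.

198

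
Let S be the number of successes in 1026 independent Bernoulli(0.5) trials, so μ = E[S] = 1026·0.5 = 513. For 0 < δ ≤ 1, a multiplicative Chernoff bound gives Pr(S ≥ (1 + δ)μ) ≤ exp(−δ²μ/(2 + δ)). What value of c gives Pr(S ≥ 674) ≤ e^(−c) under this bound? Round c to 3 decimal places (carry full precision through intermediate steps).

Write 674 = (1 + δ)μ, so δ = 674/513 − 1 = 0.3138402…
Then the exponent is δ²μ/(2 + δ) = (674 − μ)² / (μ·(2 + δ)) = 21.837405.

21.837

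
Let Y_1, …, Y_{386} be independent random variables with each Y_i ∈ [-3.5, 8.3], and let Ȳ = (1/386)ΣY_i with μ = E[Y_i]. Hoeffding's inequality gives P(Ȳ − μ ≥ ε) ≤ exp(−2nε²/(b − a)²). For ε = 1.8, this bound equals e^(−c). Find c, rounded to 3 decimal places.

17.964

c = 2nε²/(b − a)² = 2·386·1.8² / 11.8² = 17.9638.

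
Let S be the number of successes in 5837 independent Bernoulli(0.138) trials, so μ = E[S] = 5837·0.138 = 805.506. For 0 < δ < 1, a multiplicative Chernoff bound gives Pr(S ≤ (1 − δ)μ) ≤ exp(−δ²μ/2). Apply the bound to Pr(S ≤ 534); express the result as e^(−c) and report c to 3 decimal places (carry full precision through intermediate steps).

45.757

Write 534 = (1 − δ)μ, so δ = 1 − 534/805.506 = 0.3370627…
Then the exponent is δ²μ/2 = (μ − 534)²/(2μ) = 45.757268.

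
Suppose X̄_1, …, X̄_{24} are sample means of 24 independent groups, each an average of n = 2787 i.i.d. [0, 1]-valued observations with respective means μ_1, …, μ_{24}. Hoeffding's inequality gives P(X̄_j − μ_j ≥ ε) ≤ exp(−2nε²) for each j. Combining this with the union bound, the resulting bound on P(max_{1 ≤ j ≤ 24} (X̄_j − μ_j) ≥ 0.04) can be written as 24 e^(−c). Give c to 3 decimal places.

Union bound over the 24 events: P(max_{1 ≤ j ≤ 24} (X̄_j − μ_j) ≥ 0.04) ≤ 24·exp(−2nε²) = 24 exp(−2·2787·0.04²).
So c = 2·2787·0.04² = 8.9184.

8.918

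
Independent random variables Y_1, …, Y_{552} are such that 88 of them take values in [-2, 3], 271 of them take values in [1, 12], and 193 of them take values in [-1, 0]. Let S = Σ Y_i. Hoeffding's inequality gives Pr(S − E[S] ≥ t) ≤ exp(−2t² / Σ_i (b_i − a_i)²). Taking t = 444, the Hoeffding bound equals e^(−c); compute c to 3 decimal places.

Σ(b_i − a_i)² = 88·5² + 271·11² + 193·1² = 35184.
c = 2t² / 35184 = 2·444² / 35184 = 11.2060.

11.206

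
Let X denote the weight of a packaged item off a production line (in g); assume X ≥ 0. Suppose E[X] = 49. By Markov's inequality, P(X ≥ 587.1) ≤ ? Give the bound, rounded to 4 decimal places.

0.0835

Markov's inequality: for a non-negative random variable, P(X ≥ a) ≤ E[X]/a.
Here E[X] = 49 and a = 587.1, so the bound is 49/587.1 = 0.0835.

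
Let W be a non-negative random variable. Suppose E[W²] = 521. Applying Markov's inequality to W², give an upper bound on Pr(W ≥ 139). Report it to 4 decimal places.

Since W ≥ 0, the event {W ≥ 139} is the same as {W² ≥ 19321}.
Markov's inequality applied to W² gives Pr(W² ≥ 19321) ≤ E[W²]/19321 = 521/19321 = 0.0270.

0.0270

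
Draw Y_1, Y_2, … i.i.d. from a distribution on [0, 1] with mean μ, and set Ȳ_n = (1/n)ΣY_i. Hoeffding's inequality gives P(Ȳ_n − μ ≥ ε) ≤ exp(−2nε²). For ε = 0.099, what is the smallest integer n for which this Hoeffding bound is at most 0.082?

128

Require exp(−2nε²) ≤ 0.082, i.e. 2nε² ≥ ln(1/0.082) = 2.501036.
So n ≥ 2.501036 / (2·0.099²) = 127.591.
The smallest integer n is 128.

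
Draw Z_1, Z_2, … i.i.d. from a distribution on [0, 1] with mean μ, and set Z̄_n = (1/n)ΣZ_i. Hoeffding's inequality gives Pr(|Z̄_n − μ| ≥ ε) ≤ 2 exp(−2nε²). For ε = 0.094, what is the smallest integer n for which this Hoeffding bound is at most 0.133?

Require 2·exp(−2nε²) ≤ 0.133, i.e. 2nε² ≥ ln(2/0.133) = 2.710553.
So n ≥ 2.710553 / (2·0.094²) = 153.381.
The smallest integer n is 154.

154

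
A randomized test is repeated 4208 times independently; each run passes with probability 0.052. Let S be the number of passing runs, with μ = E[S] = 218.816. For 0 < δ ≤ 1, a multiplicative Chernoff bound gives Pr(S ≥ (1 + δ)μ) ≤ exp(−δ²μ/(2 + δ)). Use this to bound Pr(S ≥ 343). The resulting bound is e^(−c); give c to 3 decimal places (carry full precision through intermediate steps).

27.450

Write 343 = (1 + δ)μ, so δ = 343/218.816 − 1 = 0.5675271…
Then the exponent is δ²μ/(2 + δ) = (343 − μ)² / (μ·(2 + δ)) = 27.449674.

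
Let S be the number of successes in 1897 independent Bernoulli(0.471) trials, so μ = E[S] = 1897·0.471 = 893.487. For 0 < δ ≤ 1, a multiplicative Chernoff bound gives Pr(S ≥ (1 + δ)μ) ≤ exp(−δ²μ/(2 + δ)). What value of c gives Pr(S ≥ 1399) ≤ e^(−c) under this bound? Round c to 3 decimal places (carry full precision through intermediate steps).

Write 1399 = (1 + δ)μ, so δ = 1399/893.487 − 1 = 0.5657754…
Then the exponent is δ²μ/(2 + δ) = (1399 − μ)² / (μ·(2 + δ)) = 111.469942.

111.470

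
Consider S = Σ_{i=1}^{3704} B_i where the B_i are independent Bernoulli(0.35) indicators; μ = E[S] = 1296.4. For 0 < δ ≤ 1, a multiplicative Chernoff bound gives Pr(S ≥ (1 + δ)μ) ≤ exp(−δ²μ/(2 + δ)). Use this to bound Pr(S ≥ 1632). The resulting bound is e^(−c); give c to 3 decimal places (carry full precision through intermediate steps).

38.460

Write 1632 = (1 + δ)μ, so δ = 1632/1296.4 − 1 = 0.2588707…
Then the exponent is δ²μ/(2 + δ) = (1632 − μ)² / (μ·(2 + δ)) = 38.460374.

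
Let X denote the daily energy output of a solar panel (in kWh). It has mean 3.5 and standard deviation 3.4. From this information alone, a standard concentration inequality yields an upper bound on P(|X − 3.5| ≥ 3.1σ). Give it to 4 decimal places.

0.1041

Mean and variance are known, so Chebyshev's inequality applies.
Chebyshev: P(|X − μ| ≥ t) ≤ Var(X)/t².
Var(X) = σ² = 3.4² = 11.56.
t = 3.1·3.4 = 10.54.
Bound = 11.56 / 111.0916 = 0.1041.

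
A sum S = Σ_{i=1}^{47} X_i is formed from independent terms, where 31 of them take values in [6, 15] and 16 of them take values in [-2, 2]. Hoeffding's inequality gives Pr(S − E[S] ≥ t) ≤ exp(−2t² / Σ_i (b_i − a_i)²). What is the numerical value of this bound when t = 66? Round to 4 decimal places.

0.0429

Σ(b_i − a_i)² = 31·9² + 16·4² = 2767.
Exponent = 2·66² / 2767 = 3.14854.
Bound = exp(−3.14854) = 0.04291.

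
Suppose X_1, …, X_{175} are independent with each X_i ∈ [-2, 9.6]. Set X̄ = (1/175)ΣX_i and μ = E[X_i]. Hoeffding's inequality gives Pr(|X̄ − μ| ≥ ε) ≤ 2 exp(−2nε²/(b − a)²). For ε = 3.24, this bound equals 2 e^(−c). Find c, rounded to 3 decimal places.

c = 2nε²/(b − a)² = 2·175·3.24² / 11.6² = 27.3050.

27.305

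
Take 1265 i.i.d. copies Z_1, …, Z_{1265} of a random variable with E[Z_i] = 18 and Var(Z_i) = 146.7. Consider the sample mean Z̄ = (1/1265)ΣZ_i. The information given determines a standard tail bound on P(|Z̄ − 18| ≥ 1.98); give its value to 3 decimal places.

With mean and variance of each term known, Chebyshev's inequality bounds the deviation of the sum (or sample mean).
Var(Z̄) = Var(Z_i)/n = 146.7/1265 = 0.11597.
Chebyshev: P(|Z̄ − 18| ≥ 1.98) ≤ Var(Z̄)/(1.98)² = 146.7/(1265·1.98²) = 0.0296.

0.030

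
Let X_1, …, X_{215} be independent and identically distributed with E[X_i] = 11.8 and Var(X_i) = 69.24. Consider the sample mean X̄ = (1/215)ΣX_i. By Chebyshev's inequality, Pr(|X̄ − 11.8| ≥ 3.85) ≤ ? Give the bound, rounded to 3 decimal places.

0.022

Var(X̄) = Var(X_i)/n = 69.24/215 = 0.32205.
Chebyshev: Pr(|X̄ − 11.8| ≥ 3.85) ≤ Var(X̄)/(3.85)² = 69.24/(215·3.85²) = 0.0217.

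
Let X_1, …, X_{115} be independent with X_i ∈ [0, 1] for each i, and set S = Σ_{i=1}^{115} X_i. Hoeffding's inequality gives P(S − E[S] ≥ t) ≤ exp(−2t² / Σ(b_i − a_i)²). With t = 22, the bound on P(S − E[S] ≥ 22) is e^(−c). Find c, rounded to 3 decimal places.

Σ(b_i − a_i)² = 115·(1)² = 115.
c = 2t²/115 = 2·22²/115 = 8.4174.

8.417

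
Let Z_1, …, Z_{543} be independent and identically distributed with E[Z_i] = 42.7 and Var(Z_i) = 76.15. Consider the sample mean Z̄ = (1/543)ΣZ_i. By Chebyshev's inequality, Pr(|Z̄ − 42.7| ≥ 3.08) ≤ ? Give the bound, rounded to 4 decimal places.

0.0148

Var(Z̄) = Var(Z_i)/n = 76.15/543 = 0.14024.
Chebyshev: Pr(|Z̄ − 42.7| ≥ 3.08) ≤ Var(Z̄)/(3.08)² = 76.15/(543·3.08²) = 0.0148.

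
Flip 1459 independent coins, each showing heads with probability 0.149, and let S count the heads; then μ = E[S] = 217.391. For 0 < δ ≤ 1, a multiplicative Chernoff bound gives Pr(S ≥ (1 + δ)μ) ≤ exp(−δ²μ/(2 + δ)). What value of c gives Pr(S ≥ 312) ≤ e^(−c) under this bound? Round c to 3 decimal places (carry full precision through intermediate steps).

Write 312 = (1 + δ)μ, so δ = 312/217.391 − 1 = 0.435202…
Then the exponent is δ²μ/(2 + δ) = (312 − μ)² / (μ·(2 + δ)) = 16.907849.

16.908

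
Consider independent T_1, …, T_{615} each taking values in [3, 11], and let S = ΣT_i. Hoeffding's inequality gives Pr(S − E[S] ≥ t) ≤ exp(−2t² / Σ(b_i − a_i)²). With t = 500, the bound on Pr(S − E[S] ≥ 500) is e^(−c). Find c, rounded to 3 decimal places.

Σ(b_i − a_i)² = 615·(8)² = 39360.
c = 2t²/39360 = 2·500²/39360 = 12.7033.

12.703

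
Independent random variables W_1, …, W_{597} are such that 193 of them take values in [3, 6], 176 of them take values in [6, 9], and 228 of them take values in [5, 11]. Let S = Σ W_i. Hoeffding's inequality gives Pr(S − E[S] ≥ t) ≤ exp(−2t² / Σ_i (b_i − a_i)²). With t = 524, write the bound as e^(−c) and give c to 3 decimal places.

Σ(b_i − a_i)² = 193·3² + 176·3² + 228·6² = 11529.
c = 2t² / 11529 = 2·524² / 11529 = 47.6322.

47.632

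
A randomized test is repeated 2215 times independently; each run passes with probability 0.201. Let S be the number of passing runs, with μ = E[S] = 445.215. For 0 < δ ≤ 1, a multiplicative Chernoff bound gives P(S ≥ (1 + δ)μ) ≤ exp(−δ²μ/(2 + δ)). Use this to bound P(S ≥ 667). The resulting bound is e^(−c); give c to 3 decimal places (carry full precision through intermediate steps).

44.226

Write 667 = (1 + δ)μ, so δ = 667/445.215 − 1 = 0.4981526…
Then the exponent is δ²μ/(2 + δ) = (667 − μ)² / (μ·(2 + δ)) = 44.225789.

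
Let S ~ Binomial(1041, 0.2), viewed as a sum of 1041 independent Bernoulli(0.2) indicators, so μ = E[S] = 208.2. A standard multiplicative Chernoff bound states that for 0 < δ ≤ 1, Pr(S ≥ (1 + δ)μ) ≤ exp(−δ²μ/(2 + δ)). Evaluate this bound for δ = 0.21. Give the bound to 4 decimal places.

Exponent = δ²μ/(2 + δ) = 0.21²·208.2/2.21 = 4.1546.
Bound = exp(−4.1546) = 0.01569.

0.0157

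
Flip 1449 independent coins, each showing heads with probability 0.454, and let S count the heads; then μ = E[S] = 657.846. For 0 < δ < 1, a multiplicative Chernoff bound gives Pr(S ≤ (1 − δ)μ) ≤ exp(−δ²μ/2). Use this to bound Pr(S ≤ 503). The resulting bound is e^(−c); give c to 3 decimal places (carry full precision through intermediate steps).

18.224

Write 503 = (1 − δ)μ, so δ = 1 − 503/657.846 = 0.2353834…
Then the exponent is δ²μ/2 = (μ − 503)²/(2μ) = 18.224086.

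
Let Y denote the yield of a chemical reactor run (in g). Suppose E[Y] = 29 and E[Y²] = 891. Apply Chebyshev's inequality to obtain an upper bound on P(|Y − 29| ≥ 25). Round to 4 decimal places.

Var(Y) = E[Y²] − (E[Y])² = 891 − 841 = 50.
Chebyshev's inequality: P(|Y − μ| ≥ t) ≤ Var(Y)/t² = 50/625 = 0.0800.

0.0800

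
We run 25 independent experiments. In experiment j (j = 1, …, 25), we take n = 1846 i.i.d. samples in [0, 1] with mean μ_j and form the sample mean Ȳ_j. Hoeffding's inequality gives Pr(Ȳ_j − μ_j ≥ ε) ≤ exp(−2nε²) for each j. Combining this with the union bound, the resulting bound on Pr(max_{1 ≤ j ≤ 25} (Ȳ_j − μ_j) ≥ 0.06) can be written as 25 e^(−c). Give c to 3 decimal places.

Union bound over the 25 events: Pr(max_{1 ≤ j ≤ 25} (Ȳ_j − μ_j) ≥ 0.06) ≤ 25·exp(−2nε²) = 25 exp(−2·1846·0.06²).
So c = 2·1846·0.06² = 13.2912.

13.291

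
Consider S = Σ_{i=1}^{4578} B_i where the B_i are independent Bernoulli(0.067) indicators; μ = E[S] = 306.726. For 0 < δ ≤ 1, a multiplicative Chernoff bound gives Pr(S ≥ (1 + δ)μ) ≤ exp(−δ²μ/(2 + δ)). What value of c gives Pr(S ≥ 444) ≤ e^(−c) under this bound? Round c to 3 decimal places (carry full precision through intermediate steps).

Write 444 = (1 + δ)μ, so δ = 444/306.726 − 1 = 0.447546…
Then the exponent is δ²μ/(2 + δ) = (444 − μ)² / (μ·(2 + δ)) = 25.101237.

25.101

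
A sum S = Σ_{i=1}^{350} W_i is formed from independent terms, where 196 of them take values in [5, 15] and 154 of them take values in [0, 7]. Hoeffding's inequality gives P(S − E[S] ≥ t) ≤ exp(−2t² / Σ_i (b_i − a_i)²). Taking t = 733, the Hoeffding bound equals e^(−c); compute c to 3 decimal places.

39.585

Σ(b_i − a_i)² = 196·10² + 154·7² = 27146.
c = 2t² / 27146 = 2·733² / 27146 = 39.5851.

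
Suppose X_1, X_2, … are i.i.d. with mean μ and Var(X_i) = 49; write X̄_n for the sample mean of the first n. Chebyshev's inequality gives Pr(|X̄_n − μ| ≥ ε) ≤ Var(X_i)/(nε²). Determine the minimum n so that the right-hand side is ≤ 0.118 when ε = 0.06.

Require 49/(n·0.06²) ≤ 0.118, i.e. n ≥ 49/(0.118·0.06²) = 115348.399.
The smallest integer n is 115349.

115349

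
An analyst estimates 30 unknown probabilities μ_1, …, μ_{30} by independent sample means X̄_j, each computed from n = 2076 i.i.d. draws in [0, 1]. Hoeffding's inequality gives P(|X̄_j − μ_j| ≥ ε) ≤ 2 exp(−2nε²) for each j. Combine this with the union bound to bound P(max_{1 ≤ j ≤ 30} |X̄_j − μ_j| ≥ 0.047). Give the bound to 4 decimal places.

Per-experiment Hoeffding bound: 2·exp(−2·2076·0.047²) = 2·exp(−9.17177) = 0.00020787.
Union bound over 30 events: 30·0.00020787 = 0.00624.

0.0062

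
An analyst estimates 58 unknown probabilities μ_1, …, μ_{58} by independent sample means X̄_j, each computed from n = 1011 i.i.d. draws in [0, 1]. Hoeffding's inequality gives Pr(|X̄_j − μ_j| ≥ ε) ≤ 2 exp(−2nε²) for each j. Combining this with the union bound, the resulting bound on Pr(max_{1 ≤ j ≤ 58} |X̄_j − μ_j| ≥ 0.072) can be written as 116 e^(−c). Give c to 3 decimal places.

Union bound over the 58 events: Pr(max_{1 ≤ j ≤ 58} |X̄_j − μ_j| ≥ 0.072) ≤ 58·2·exp(−2nε²) = 116 exp(−2·1011·0.072²).
So c = 2·1011·0.072² = 10.4820.

10.482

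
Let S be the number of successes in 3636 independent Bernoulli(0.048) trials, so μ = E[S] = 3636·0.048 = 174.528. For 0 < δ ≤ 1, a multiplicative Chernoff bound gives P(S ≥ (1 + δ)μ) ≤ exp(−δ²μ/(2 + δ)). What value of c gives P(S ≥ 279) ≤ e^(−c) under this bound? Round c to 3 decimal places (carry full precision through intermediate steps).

Write 279 = (1 + δ)μ, so δ = 279/174.528 − 1 = 0.5985974…
Then the exponent is δ²μ/(2 + δ) = (279 − μ)² / (μ·(2 + δ)) = 24.065546.

24.066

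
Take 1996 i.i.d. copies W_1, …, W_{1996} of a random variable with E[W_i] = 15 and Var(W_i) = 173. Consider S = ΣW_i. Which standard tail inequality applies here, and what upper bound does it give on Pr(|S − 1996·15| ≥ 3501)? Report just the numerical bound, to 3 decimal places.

With mean and variance of each term known, Chebyshev's inequality bounds the deviation of the sum (or sample mean).
Var(S) = n·Var(W_i) = 1996·173 = 345308.
Chebyshev: Pr(|S − 1996·15| ≥ 3501) ≤ Var(S)/3501² = 345308/12257001 = 0.0282.

0.028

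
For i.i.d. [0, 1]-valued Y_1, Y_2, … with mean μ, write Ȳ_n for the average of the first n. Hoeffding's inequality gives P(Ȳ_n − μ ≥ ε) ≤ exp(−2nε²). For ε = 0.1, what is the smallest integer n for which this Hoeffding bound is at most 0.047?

Require exp(−2nε²) ≤ 0.047, i.e. 2nε² ≥ ln(1/0.047) = 3.057608.
So n ≥ 3.057608 / (2·0.1²) = 152.880.
The smallest integer n is 153.

153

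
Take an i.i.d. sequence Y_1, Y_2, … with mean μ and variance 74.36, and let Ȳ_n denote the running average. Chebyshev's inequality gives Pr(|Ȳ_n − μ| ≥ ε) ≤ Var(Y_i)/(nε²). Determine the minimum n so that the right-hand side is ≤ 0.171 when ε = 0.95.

Require 74.36/(n·0.95²) ≤ 0.171, i.e. n ≥ 74.36/(0.171·0.95²) = 481.832.
The smallest integer n is 482.

482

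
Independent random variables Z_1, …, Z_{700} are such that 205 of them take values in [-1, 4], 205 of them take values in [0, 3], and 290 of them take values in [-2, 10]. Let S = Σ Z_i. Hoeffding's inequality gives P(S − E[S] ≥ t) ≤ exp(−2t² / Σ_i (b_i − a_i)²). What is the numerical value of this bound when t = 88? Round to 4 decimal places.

0.7277

Σ(b_i − a_i)² = 205·5² + 205·3² + 290·12² = 48730.
Exponent = 2·88² / 48730 = 0.31783.
Bound = exp(−0.31783) = 0.72772.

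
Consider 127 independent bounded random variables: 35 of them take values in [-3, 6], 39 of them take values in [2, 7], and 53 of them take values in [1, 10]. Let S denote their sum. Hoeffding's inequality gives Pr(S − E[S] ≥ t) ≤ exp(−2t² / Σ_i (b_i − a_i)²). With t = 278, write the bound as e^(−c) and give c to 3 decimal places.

19.075

Σ(b_i − a_i)² = 35·9² + 39·5² + 53·9² = 8103.
c = 2t² / 8103 = 2·278² / 8103 = 19.0754.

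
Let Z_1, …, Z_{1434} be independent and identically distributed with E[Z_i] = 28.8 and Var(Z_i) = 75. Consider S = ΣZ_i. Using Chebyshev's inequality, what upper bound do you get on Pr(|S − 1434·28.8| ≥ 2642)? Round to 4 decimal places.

Var(S) = n·Var(Z_i) = 1434·75 = 107550.
Chebyshev: Pr(|S − 1434·28.8| ≥ 2642) ≤ Var(S)/2642² = 107550/6980164 = 0.0154.

0.0154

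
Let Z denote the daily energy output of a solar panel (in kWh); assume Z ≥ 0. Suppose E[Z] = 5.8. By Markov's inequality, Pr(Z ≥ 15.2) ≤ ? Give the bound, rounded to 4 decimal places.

Markov's inequality: for a non-negative random variable, Pr(Z ≥ a) ≤ E[Z]/a.
Here E[Z] = 5.8 and a = 15.2, so the bound is 5.8/15.2 = 0.3816.

0.3816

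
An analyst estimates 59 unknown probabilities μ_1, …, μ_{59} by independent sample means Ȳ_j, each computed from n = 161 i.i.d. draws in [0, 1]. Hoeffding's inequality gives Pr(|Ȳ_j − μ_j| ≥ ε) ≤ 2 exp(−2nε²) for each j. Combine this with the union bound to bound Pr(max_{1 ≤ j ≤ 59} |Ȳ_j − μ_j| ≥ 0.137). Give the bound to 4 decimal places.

Per-experiment Hoeffding bound: 2·exp(−2·161·0.137²) = 2·exp(−6.04362) = 0.0047459.
Union bound over 59 events: 59·0.0047459 = 0.28001.

0.2800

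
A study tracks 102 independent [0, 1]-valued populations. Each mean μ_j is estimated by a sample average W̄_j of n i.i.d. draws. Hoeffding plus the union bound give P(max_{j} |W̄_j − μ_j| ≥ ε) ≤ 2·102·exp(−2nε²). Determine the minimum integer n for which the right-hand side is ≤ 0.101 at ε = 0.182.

115

Need 2·102·exp(−2nε²) ≤ 0.101, i.e. exp(−2nε²) ≤ 0.101/204.
So 2nε² ≥ ln(204/0.101) = 7.610755.
Hence n ≥ 7.610755/(2·0.182²) = 114.883.
The smallest integer n is 115.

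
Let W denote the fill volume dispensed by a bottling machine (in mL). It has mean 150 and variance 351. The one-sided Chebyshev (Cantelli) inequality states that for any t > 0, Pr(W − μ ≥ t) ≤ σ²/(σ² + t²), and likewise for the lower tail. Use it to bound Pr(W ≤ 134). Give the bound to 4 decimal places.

0.5783

Here σ² = 351 and t = 16, so σ² + t² = 607.
Cantelli's bound: 351/607 = 0.5783.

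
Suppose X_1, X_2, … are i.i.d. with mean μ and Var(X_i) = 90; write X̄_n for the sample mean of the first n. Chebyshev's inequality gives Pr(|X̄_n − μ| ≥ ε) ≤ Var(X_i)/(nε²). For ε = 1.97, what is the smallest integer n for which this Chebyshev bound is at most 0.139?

167

Require 90/(n·1.97²) ≤ 0.139, i.e. n ≥ 90/(0.139·1.97²) = 166.838.
The smallest integer n is 167.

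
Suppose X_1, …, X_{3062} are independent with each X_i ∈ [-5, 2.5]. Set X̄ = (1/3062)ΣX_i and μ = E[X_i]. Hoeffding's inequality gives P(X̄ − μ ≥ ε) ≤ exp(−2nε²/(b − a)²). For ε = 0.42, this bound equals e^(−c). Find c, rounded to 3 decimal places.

19.205

c = 2nε²/(b − a)² = 2·3062·0.42² / 7.5² = 19.2049.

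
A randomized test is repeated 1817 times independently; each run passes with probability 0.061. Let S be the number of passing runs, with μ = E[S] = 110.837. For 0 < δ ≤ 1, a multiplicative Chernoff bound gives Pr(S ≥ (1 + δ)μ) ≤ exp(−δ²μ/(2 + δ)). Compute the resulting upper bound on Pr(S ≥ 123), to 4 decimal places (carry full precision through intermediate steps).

0.5312

Write 123 = (1 + δ)μ, so δ = 123/110.837 − 1 = 0.1097377…
Then the exponent is δ²μ/(2 + δ) = (123 − μ)² / (μ·(2 + δ)) = 0.632657.
Bound = exp(−0.632657) = 0.53118.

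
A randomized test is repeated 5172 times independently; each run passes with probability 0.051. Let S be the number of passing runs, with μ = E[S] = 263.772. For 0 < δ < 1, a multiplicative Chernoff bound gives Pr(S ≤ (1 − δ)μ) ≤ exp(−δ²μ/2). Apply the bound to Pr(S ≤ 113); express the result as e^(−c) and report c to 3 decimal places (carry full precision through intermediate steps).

43.091

Write 113 = (1 − δ)μ, so δ = 1 − 113/263.772 = 0.5715997…
Then the exponent is δ²μ/2 = (μ − 113)²/(2μ) = 43.090616.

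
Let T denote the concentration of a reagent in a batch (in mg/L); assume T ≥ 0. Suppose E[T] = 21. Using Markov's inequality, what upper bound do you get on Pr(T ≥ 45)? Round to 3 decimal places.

0.467

Markov's inequality: for a non-negative random variable, Pr(T ≥ a) ≤ E[T]/a.
Here E[T] = 21 and a = 45, so the bound is 21/45 = 0.4667.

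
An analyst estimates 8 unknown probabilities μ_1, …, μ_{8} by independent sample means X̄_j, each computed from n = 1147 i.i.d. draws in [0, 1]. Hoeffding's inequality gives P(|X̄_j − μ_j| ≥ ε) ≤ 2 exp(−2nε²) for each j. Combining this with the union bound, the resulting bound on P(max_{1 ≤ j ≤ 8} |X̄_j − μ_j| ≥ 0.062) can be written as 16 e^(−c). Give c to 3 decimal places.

Union bound over the 8 events: P(max_{1 ≤ j ≤ 8} |X̄_j − μ_j| ≥ 0.062) ≤ 8·2·exp(−2nε²) = 16 exp(−2·1147·0.062²).
So c = 2·1147·0.062² = 8.8181.

8.818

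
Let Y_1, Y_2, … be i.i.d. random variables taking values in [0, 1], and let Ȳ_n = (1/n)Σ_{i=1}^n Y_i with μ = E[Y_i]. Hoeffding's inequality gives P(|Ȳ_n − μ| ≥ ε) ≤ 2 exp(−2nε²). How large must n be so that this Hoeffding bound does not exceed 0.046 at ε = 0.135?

Require 2·exp(−2nε²) ≤ 0.046, i.e. 2nε² ≥ ln(2/0.046) = 3.772261.
So n ≥ 3.772261 / (2·0.135²) = 103.491.
The smallest integer n is 104.

104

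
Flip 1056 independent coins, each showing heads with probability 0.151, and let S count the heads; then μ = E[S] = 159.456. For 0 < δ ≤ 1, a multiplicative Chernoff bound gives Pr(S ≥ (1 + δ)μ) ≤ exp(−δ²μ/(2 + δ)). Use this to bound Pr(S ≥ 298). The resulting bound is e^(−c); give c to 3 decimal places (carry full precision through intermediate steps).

Write 298 = (1 + δ)μ, so δ = 298/159.456 − 1 = 0.8688541…
Then the exponent is δ²μ/(2 + δ) = (298 − μ)² / (μ·(2 + δ)) = 41.959095.

41.959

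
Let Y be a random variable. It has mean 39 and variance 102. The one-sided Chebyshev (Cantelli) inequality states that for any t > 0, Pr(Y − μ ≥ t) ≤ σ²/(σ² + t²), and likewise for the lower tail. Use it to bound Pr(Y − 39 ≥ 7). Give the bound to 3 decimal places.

0.675

Here σ² = 102 and t = 7, so σ² + t² = 151.
Cantelli's bound: 102/151 = 0.6755.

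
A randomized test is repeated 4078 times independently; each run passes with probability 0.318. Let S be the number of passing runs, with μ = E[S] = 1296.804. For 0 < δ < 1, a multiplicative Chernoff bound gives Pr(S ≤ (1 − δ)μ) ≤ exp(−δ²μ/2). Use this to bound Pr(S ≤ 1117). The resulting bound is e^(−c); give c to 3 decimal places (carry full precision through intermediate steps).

12.465

Write 1117 = (1 − δ)μ, so δ = 1 − 1117/1296.804 = 0.1386516…
Then the exponent is δ²μ/2 = (μ − 1117)²/(2μ) = 12.465060.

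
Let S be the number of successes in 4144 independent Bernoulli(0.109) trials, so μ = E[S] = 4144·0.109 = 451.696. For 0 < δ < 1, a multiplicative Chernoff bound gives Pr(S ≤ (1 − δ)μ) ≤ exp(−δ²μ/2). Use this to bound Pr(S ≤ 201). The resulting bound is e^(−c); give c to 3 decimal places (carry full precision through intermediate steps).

69.569

Write 201 = (1 − δ)μ, so δ = 1 − 201/451.696 = 0.5550104…
Then the exponent is δ²μ/2 = (μ − 201)²/(2μ) = 69.569450.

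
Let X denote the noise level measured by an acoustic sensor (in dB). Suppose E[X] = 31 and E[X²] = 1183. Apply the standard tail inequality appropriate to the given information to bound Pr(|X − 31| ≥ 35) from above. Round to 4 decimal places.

The first two moments determine the variance, so Chebyshev's inequality is the sharpest standard bound available.
Var(X) = E[X²] − (E[X])² = 1183 − 961 = 222.
Chebyshev's inequality: Pr(|X − μ| ≥ t) ≤ Var(X)/t² = 222/1225 = 0.1812.

0.1812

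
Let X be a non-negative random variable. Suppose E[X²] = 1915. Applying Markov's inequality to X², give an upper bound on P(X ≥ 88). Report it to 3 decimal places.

0.247

Since X ≥ 0, the event {X ≥ 88} is the same as {X² ≥ 7744}.
Markov's inequality applied to X² gives P(X² ≥ 7744) ≤ E[X²]/7744 = 1915/7744 = 0.2473.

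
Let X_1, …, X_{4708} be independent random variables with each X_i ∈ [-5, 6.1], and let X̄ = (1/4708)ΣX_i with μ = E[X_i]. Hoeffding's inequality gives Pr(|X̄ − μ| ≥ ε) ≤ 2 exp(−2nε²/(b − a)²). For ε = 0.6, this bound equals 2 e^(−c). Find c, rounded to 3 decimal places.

c = 2nε²/(b − a)² = 2·4708·0.6² / 11.1² = 27.5121.

27.512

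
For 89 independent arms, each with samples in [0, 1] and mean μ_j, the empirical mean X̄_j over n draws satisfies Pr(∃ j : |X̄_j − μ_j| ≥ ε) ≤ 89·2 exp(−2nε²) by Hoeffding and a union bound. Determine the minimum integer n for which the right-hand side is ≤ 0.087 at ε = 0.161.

148

Need 2·89·exp(−2nε²) ≤ 0.087, i.e. exp(−2nε²) ≤ 0.087/178.
So 2nε² ≥ ln(178/0.087) = 7.623631.
Hence n ≥ 7.623631/(2·0.161²) = 147.055.
The smallest integer n is 148.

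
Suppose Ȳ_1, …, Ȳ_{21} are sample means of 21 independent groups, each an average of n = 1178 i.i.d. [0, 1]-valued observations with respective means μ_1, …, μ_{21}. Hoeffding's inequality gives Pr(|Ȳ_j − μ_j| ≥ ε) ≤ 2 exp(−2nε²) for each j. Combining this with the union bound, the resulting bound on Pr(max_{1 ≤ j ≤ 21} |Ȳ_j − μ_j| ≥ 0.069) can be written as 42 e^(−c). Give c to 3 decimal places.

Union bound over the 21 events: Pr(max_{1 ≤ j ≤ 21} |Ȳ_j − μ_j| ≥ 0.069) ≤ 21·2·exp(−2nε²) = 42 exp(−2·1178·0.069²).
So c = 2·1178·0.069² = 11.2169.

11.217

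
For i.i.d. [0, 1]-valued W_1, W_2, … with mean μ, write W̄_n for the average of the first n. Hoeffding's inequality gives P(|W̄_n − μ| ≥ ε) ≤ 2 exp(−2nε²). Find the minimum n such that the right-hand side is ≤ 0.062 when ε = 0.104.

Require 2·exp(−2nε²) ≤ 0.062, i.e. 2nε² ≥ ln(2/0.062) = 3.473768.
So n ≥ 3.473768 / (2·0.104²) = 160.585.
The smallest integer n is 161.

161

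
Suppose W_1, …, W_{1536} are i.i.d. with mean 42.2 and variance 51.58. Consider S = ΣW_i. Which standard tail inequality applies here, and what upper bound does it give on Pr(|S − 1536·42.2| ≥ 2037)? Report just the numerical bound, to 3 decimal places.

With mean and variance of each term known, Chebyshev's inequality bounds the deviation of the sum (or sample mean).
Var(S) = n·Var(W_i) = 1536·51.58 = 79226.88.
Chebyshev: Pr(|S − 1536·42.2| ≥ 2037) ≤ Var(S)/2037² = 79226.88/4149369 = 0.0191.

0.019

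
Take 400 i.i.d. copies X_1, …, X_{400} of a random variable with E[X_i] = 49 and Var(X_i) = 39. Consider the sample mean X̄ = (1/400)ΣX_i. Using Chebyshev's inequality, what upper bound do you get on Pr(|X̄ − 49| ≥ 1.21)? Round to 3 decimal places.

Var(X̄) = Var(X_i)/n = 39/400 = 0.0975.
Chebyshev: Pr(|X̄ − 49| ≥ 1.21) ≤ Var(X̄)/(1.21)² = 39/(400·1.21²) = 0.0666.

0.067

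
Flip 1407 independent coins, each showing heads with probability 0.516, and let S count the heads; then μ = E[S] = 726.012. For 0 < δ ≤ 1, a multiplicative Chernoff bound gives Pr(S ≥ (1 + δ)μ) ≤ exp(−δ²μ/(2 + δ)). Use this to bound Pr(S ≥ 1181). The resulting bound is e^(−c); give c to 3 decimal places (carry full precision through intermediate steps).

Write 1181 = (1 + δ)μ, so δ = 1181/726.012 − 1 = 0.6266949…
Then the exponent is δ²μ/(2 + δ) = (1181 − μ)² / (μ·(2 + δ)) = 108.554157.

108.554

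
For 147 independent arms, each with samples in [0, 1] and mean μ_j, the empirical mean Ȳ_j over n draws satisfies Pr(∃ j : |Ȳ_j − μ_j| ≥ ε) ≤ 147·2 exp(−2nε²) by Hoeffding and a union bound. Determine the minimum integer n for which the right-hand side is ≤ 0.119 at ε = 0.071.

775

Need 2·147·exp(−2nε²) ≤ 0.119, i.e. exp(−2nε²) ≤ 0.119/294.
So 2nε² ≥ ln(294/0.119) = 7.812212.
Hence n ≥ 7.812212/(2·0.071²) = 774.867.
The smallest integer n is 775.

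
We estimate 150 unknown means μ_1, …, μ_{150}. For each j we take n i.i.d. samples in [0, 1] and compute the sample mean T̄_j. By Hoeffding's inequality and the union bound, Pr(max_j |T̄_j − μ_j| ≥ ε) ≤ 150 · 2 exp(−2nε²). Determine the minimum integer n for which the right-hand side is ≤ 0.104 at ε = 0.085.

Need 2·150·exp(−2nε²) ≤ 0.104, i.e. exp(−2nε²) ≤ 0.104/300.
So 2nε² ≥ ln(300/0.104) = 7.967147.
Hence n ≥ 7.967147/(2·0.085²) = 551.360.
The smallest integer n is 552.

552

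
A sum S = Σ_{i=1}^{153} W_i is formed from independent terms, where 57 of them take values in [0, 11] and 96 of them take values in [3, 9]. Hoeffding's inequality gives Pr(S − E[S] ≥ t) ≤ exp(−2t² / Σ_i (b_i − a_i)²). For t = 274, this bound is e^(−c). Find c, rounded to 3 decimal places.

14.503

Σ(b_i − a_i)² = 57·11² + 96·6² = 10353.
c = 2t² / 10353 = 2·274² / 10353 = 14.5032.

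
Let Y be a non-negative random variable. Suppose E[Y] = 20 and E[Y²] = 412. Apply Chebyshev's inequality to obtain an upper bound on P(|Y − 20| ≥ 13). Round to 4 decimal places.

0.0710

Var(Y) = E[Y²] − (E[Y])² = 412 − 400 = 12.
Chebyshev's inequality: P(|Y − μ| ≥ t) ≤ Var(Y)/t² = 12/169 = 0.0710.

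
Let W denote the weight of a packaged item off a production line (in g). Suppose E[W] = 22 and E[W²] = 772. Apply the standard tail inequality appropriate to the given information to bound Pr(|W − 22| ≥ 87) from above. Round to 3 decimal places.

The first two moments determine the variance, so Chebyshev's inequality is the sharpest standard bound available.
Var(W) = E[W²] − (E[W])² = 772 − 484 = 288.
Chebyshev's inequality: Pr(|W − μ| ≥ t) ≤ Var(W)/t² = 288/7569 = 0.0380.

0.038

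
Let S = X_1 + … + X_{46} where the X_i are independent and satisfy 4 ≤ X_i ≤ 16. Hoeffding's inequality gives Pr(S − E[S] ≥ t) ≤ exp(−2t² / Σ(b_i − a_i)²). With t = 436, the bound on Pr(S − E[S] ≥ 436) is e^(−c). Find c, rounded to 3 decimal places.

Σ(b_i − a_i)² = 46·(12)² = 6624.
c = 2t²/6624 = 2·436²/6624 = 57.3961.

57.396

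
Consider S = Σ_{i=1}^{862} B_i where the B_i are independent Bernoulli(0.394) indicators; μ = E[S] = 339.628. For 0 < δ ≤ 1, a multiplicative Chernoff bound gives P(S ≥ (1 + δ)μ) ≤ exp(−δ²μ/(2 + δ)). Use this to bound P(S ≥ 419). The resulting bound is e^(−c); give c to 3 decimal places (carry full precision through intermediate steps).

Write 419 = (1 + δ)μ, so δ = 419/339.628 − 1 = 0.2337028…
Then the exponent is δ²μ/(2 + δ) = (419 − μ)² / (μ·(2 + δ)) = 8.304353.

8.304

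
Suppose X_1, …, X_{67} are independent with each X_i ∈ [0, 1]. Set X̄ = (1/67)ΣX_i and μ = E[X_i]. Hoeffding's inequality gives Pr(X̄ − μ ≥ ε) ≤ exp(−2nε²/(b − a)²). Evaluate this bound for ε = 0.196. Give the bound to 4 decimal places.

Exponent: 2nε²/(b − a)² = 2·67·0.196² / 1² = 5.14774.
Bound = exp(−5.14774) = 0.00581.

0.0058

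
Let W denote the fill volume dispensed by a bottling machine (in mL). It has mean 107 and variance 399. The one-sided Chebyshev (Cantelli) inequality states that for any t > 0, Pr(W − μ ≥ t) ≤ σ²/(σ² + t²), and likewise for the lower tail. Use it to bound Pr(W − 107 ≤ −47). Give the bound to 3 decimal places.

0.153

Here σ² = 399 and t = 47, so σ² + t² = 2608.
Cantelli's bound: 399/2608 = 0.1530.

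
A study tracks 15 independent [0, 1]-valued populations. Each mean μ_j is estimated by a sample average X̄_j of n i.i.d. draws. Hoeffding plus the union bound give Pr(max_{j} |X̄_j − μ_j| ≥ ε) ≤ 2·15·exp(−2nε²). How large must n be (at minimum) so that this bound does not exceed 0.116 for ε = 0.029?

Need 2·15·exp(−2nε²) ≤ 0.116, i.e. exp(−2nε²) ≤ 0.116/30.
So 2nε² ≥ ln(30/0.116) = 5.555362.
Hence n ≥ 5.555362/(2·0.029²) = 3302.831.
The smallest integer n is 3303.

3303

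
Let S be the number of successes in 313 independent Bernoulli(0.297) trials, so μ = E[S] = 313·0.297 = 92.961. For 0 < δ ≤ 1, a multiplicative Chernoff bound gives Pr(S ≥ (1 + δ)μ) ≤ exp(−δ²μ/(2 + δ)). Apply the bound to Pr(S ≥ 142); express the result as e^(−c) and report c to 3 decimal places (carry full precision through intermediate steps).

Write 142 = (1 + δ)μ, so δ = 142/92.961 − 1 = 0.5275223…
Then the exponent is δ²μ/(2 + δ) = (142 − μ)² / (μ·(2 + δ)) = 10.234990.

10.235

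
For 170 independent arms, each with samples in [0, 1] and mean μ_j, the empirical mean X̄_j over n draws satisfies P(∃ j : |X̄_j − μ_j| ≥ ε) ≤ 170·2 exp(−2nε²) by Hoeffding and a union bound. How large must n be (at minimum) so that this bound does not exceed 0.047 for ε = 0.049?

1851

Need 2·170·exp(−2nε²) ≤ 0.047, i.e. exp(−2nε²) ≤ 0.047/340.
So 2nε² ≥ ln(340/0.047) = 8.886553.
Hence n ≥ 8.886553/(2·0.049²) = 1850.594.
The smallest integer n is 1851.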